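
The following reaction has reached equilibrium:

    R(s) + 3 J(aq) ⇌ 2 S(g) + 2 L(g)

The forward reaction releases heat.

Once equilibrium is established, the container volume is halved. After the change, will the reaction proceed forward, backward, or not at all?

left

Gas moles: reactants 0, products 4 (Δn_gas = +4). Compression shifts the system toward the side with fewer moles of gas — to the left.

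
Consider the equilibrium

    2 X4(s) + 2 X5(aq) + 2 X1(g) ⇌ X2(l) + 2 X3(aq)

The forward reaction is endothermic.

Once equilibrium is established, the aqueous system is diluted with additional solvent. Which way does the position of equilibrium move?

Dilution scales every aqueous concentration by the same factor. Δn_aq = 2 − 2 = 0, so Q is unchanged — no shift.

no shift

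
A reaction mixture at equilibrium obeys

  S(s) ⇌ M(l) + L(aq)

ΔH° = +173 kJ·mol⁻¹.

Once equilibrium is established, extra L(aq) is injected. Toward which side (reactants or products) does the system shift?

Adding L (aq), a product, drives the reaction to the left.

left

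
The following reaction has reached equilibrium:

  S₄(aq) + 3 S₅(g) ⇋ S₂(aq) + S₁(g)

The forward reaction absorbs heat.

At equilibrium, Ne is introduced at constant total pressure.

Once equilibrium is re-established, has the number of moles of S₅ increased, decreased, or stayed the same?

increases

Adding inert gas at constant total pressure expands the volume and lowers every reacting partial pressure. With Δn_gas = 1 − 3 = -2, Q moves away from K toward the side with fewer gas moles, so the system shifts toward the side with more gas moles — to the left.
The net shift is to the left. S₅ is a reactant, so its amount increases.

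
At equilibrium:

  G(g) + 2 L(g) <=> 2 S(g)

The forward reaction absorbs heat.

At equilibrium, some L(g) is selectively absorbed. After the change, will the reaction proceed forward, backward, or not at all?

Removing L (g), a reactant, drives the reaction to the left.

left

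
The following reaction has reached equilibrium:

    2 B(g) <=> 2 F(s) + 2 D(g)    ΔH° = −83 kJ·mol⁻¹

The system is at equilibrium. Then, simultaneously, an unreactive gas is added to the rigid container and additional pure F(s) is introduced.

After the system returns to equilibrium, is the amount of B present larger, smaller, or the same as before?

At constant volume, adding an inert gas leaves every reacting species' partial pressure unchanged, so Q is unchanged — no shift from this change.
F is a pure solid; its activity is 1 regardless of amount, so Q is unaffected — no shift from this change.
No net shift occurs, so the amount of B is unchanged.

unchanged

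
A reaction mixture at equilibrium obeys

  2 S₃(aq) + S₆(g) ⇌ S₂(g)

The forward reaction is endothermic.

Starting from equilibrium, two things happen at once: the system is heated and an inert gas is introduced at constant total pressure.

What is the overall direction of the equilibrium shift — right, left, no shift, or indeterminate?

The forward reaction is endothermic. Raising T favours the endothermic direction — shift to the right.
Adding inert gas at constant total pressure expands the volume, scaling every reacting partial pressure by the same factor. Δn_gas = 1 − 1 = 0, so Q is unchanged — no shift.
Only the nonzero effect(s) matter; the net shift is to the right.

right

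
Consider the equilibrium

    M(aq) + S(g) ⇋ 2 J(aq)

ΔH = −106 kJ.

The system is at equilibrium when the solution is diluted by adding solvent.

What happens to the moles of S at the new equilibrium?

decreases

Dilution lowers every aqueous concentration by the same factor. Δn_aq = 2 − 1 = +1, so the system shifts toward the side with more dissolved moles — to the right.
The net shift is to the right. S is a reactant, so its amount decreases.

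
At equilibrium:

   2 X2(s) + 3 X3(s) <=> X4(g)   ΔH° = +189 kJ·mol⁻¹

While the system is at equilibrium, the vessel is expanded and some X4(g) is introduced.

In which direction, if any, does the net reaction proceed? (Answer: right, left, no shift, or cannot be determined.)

Gas moles: reactants 0, products 1 (Δn_gas = +1). Expansion shifts the system toward the side with more moles of gas — to the right.
Adding X4 (g), a product, drives the reaction to the left.
The individual effects push in opposite directions; without quantitative information the net direction cannot be determined.

cannot be determined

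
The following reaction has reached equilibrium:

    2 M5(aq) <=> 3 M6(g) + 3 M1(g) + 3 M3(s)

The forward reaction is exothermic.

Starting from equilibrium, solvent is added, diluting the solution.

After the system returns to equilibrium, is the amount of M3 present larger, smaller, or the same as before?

decreases

Dilution lowers every aqueous concentration by the same factor. Δn_aq = 0 − 2 = -2, so the system shifts toward the side with more dissolved moles — to the left.
The net shift is to the left. M3 is a product, so its amount decreases.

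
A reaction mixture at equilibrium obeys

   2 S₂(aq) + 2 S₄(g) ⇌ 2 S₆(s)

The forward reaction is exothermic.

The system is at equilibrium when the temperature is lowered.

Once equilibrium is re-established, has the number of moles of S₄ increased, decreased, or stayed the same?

decreases

The forward reaction is exothermic. Lowering T favours the exothermic direction — shift to the right.
The net shift is to the right. S₄ is a reactant, so its amount decreases.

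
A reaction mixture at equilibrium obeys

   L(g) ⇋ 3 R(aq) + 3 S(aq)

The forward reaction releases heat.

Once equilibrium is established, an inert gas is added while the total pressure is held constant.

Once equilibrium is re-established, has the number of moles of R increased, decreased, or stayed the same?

Adding inert gas at constant total pressure expands the volume and lowers every reacting partial pressure. With Δn_gas = 0 − 1 = -1, Q moves away from K toward the side with fewer gas moles, so the system shifts toward the side with more gas moles — to the left.
The net shift is to the left. R is a product, so its amount decreases.

decreases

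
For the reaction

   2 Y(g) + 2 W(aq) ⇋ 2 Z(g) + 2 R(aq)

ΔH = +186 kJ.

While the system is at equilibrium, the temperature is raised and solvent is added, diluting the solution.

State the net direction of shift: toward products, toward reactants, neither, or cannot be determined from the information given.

right

The forward reaction is endothermic. Raising T favours the endothermic direction — shift to the right.
Dilution scales every aqueous concentration by the same factor. Δn_aq = 2 − 2 = 0, so Q is unchanged — no shift.
Only the nonzero effect(s) matter; the net shift is to the right.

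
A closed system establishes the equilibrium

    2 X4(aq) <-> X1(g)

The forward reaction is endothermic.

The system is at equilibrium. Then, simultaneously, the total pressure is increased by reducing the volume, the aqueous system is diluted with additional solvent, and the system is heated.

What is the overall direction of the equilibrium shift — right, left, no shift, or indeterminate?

Gas moles: reactants 0, products 1 (Δn_gas = +1). Compression shifts the system toward the side with fewer moles of gas — to the left.
Dilution lowers every aqueous concentration by the same factor. Δn_aq = 0 − 2 = -2, so the system shifts toward the side with more dissolved moles — to the left.
The forward reaction is endothermic. Raising T favours the endothermic direction — shift to the right.
The individual effects push in opposite directions; without quantitative information the net direction cannot be determined.

cannot be determined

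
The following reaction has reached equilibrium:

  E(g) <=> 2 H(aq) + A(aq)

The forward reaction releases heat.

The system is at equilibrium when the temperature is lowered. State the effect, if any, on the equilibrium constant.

increases

K depends on temperature via the van 't Hoff relation. The forward reaction is exothermic, so lowering T increases K.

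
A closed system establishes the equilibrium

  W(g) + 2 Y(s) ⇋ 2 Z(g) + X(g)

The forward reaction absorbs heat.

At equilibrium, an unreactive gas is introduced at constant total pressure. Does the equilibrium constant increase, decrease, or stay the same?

The equilibrium constant depends only on temperature. This perturbation may move the position of equilibrium, but since T is unchanged, K itself is unchanged.

unchanged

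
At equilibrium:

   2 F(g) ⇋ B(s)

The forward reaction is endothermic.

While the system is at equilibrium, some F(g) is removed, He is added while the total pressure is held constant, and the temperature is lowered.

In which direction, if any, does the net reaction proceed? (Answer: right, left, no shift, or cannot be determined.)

Removing F (g), a reactant, drives the reaction to the left.
Adding inert gas at constant total pressure expands the volume and lowers every reacting partial pressure. With Δn_gas = 0 − 2 = -2, Q moves away from K toward the side with fewer gas moles, so the system shifts toward the side with more gas moles — to the left.
The forward reaction is endothermic. Lowering T favours the exothermic direction — shift to the left.
All effects act in the same direction — net shift to the left.

left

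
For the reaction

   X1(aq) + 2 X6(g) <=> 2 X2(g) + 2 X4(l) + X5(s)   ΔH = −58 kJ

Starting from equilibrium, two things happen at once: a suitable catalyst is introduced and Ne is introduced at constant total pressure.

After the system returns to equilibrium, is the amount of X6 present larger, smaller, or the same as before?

A catalyst speeds both forward and reverse rates equally; it changes neither Q nor K — no shift from this change.
Adding inert gas at constant total pressure expands the volume, scaling every reacting partial pressure by the same factor. Δn_gas = 2 − 2 = 0, so Q is unchanged — no shift.
No net shift occurs, so the amount of X6 is unchanged.

unchanged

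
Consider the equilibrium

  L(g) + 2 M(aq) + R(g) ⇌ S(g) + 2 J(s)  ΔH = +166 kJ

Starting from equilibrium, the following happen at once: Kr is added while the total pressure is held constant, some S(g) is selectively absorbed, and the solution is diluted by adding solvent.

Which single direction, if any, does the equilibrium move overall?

Adding inert gas at constant total pressure expands the volume and lowers every reacting partial pressure. With Δn_gas = 1 − 2 = -1, Q moves away from K toward the side with fewer gas moles, so the system shifts toward the side with more gas moles — to the left.
Removing S (g), a product, drives the reaction to the right.
Dilution lowers every aqueous concentration by the same factor. Δn_aq = 0 − 2 = -2, so the system shifts toward the side with more dissolved moles — to the left.
The individual effects push in opposite directions; without quantitative information the net direction cannot be determined.

cannot be determined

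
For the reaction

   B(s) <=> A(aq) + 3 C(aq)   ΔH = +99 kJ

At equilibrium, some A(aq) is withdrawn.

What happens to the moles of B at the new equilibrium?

decreases

Removing A (aq), a product, drives the reaction to the right.
The net shift is to the right. B is a reactant, so its amount decreases.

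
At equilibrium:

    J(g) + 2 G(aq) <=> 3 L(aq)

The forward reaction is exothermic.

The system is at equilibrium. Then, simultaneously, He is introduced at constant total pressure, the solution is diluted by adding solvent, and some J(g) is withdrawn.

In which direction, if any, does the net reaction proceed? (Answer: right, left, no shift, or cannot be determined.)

cannot be determined

Adding inert gas at constant total pressure expands the volume and lowers every reacting partial pressure. With Δn_gas = 0 − 1 = -1, Q moves away from K toward the side with fewer gas moles, so the system shifts toward the side with more gas moles — to the left.
Dilution lowers every aqueous concentration by the same factor. Δn_aq = 3 − 2 = +1, so the system shifts toward the side with more dissolved moles — to the right.
Removing J (g), a reactant, drives the reaction to the left.
The individual effects push in opposite directions; without quantitative information the net direction cannot be determined.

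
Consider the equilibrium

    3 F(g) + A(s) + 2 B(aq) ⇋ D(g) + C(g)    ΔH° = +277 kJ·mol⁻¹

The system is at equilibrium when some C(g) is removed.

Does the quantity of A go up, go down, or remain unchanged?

decreases

Removing C (g), a product, drives the reaction to the right.
The net shift is to the right. A is a reactant, so its amount decreases.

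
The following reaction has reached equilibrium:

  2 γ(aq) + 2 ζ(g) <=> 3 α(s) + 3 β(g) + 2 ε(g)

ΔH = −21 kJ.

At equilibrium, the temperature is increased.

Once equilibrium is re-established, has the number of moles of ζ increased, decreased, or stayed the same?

The forward reaction is exothermic. Raising T favours the endothermic direction — shift to the left.
The net shift is to the left. ζ is a reactant, so its amount increases.

increases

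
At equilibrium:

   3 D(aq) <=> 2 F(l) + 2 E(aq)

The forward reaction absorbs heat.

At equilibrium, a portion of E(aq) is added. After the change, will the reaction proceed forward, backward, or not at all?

left

Adding E (aq), a product, drives the reaction to the left.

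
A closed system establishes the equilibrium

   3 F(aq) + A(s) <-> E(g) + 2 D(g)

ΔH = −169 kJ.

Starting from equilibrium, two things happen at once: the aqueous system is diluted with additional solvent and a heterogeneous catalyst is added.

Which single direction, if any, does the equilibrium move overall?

Dilution lowers every aqueous concentration by the same factor. Δn_aq = 0 − 3 = -3, so the system shifts toward the side with more dissolved moles — to the left.
A catalyst speeds both forward and reverse rates equally; it changes neither Q nor K — no shift from this change.
Only the nonzero effect(s) matter; the net shift is to the left.

left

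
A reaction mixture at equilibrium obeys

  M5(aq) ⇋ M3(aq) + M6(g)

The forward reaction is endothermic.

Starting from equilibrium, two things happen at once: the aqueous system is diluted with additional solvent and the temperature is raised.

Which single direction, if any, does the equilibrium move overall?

Dilution scales every aqueous concentration by the same factor. Δn_aq = 1 − 1 = 0, so Q is unchanged — no shift.
The forward reaction is endothermic. Raising T favours the endothermic direction — shift to the right.
Only the nonzero effect(s) matter; the net shift is to the right.

right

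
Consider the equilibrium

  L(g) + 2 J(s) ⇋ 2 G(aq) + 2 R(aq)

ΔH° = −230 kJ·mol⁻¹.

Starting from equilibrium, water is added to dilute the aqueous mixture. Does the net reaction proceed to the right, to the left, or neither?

right

Dilution lowers every aqueous concentration by the same factor. Δn_aq = 4 − 0 = +4, so the system shifts toward the side with more dissolved moles — to the right.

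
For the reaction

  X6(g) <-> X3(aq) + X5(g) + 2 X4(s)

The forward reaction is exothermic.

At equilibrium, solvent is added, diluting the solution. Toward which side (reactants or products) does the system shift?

Dilution lowers every aqueous concentration by the same factor. Δn_aq = 1 − 0 = +1, so the system shifts toward the side with more dissolved moles — to the right.

right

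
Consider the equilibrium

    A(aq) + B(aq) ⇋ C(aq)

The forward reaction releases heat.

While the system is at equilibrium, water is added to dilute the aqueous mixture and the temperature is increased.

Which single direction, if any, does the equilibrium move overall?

Dilution lowers every aqueous concentration by the same factor. Δn_aq = 1 − 2 = -1, so the system shifts toward the side with more dissolved moles — to the left.
The forward reaction is exothermic. Raising T favours the endothermic direction — shift to the left.
All effects act in the same direction — net shift to the left.

left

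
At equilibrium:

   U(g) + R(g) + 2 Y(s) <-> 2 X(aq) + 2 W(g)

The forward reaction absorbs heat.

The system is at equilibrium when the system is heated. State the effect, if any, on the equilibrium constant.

increases

K depends on temperature via the van 't Hoff relation. The forward reaction is endothermic, so raising T increases K.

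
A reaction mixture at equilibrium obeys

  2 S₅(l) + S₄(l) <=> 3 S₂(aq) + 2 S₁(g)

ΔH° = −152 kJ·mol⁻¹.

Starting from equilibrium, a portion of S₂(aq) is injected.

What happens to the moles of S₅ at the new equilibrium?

Adding S₂ (aq), a product, drives the reaction to the left.
The net shift is to the left. S₅ is a reactant, so its amount increases.

increases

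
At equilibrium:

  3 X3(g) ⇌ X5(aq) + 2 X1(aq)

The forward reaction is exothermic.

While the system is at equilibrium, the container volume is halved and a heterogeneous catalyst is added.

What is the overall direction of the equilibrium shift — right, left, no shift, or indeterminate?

Gas moles: reactants 3, products 0 (Δn_gas = -3). Compression shifts the system toward the side with fewer moles of gas — to the right.
A catalyst speeds both forward and reverse rates equally; it changes neither Q nor K — no shift from this change.
Only the nonzero effect(s) matter; the net shift is to the right.

right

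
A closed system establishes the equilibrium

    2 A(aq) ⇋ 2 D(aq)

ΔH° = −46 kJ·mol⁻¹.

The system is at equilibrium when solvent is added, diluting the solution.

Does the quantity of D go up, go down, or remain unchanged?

unchanged

Dilution scales every aqueous concentration by the same factor. Δn_aq = 2 − 2 = 0, so Q is unchanged — no shift.
No net shift occurs, so the amount of D is unchanged.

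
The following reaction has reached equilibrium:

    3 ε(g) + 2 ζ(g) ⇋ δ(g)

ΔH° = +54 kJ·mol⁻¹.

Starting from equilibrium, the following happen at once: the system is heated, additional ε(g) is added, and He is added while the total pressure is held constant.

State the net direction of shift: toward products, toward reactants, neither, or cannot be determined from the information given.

The forward reaction is endothermic. Raising T favours the endothermic direction — shift to the right.
Adding ε (g), a reactant, drives the reaction to the right.
Adding inert gas at constant total pressure expands the volume and lowers every reacting partial pressure. With Δn_gas = 1 − 5 = -4, Q moves away from K toward the side with fewer gas moles, so the system shifts toward the side with more gas moles — to the left.
The individual effects push in opposite directions; without quantitative information the net direction cannot be determined.

cannot be determined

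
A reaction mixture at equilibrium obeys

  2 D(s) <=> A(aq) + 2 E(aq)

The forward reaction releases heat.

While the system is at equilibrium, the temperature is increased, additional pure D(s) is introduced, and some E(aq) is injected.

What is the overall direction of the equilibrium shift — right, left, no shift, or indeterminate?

The forward reaction is exothermic. Raising T favours the endothermic direction — shift to the left.
D is a pure solid; its activity is 1 regardless of amount, so Q is unaffected — no shift from this change.
Adding E (aq), a product, drives the reaction to the left.
Only the nonzero effect(s) matter; the net shift is to the left.

left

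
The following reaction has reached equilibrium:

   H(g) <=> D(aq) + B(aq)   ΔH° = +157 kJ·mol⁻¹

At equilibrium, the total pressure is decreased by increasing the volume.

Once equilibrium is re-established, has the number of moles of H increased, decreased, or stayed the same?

increases

Gas moles: reactants 1, products 0 (Δn_gas = -1). Expansion shifts the system toward the side with more moles of gas — to the left.
The net shift is to the left. H is a reactant, so its amount increases.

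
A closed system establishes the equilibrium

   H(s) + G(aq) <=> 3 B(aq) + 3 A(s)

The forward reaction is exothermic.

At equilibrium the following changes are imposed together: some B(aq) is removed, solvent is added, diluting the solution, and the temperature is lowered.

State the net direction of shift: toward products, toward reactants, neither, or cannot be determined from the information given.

right

Removing B (aq), a product, drives the reaction to the right.
Dilution lowers every aqueous concentration by the same factor. Δn_aq = 3 − 1 = +2, so the system shifts toward the side with more dissolved moles — to the right.
The forward reaction is exothermic. Lowering T favours the exothermic direction — shift to the right.
All effects act in the same direction — net shift to the right.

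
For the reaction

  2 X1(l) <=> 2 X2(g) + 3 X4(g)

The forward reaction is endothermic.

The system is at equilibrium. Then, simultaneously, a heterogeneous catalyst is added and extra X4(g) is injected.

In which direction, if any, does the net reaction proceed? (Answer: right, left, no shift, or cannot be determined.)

A catalyst speeds both forward and reverse rates equally; it changes neither Q nor K — no shift from this change.
Adding X4 (g), a product, drives the reaction to the left.
Only the nonzero effect(s) matter; the net shift is to the left.

left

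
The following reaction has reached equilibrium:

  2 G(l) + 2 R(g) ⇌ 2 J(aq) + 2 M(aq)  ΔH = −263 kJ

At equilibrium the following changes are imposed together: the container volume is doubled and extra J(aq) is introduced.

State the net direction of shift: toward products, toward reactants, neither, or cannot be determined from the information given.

Gas moles: reactants 2, products 0 (Δn_gas = -2). Expansion shifts the system toward the side with more moles of gas — to the left.
Adding J (aq), a product, drives the reaction to the left.
All effects act in the same direction — net shift to the left.

left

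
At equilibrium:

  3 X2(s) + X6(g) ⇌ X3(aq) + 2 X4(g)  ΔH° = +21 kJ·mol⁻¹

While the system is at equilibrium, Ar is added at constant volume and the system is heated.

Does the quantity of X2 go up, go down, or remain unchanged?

At constant volume, adding an inert gas leaves every reacting species' partial pressure unchanged, so Q is unchanged — no shift from this change.
The forward reaction is endothermic. Raising T favours the endothermic direction — shift to the right.
The net shift is to the right. X2 is a reactant, so its amount decreases.

decreases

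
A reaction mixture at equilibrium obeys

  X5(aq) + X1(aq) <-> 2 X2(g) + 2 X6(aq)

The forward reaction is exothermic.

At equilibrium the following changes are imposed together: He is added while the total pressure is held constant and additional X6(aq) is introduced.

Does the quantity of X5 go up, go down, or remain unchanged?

cannot be determined

Adding inert gas at constant total pressure expands the volume and lowers every reacting partial pressure. With Δn_gas = 2 − 0 = +2, Q moves away from K toward the side with fewer gas moles, so the system shifts toward the side with more gas moles — to the right.
Adding X6 (aq), a product, drives the reaction to the left.
The two effects oppose each other, so the net shift — and hence the change in X5 — cannot be determined from the given information.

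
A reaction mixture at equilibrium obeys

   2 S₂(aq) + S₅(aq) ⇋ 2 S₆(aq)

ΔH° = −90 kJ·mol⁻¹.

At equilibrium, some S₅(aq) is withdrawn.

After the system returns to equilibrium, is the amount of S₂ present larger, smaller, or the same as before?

Removing S₅ (aq), a reactant, drives the reaction to the left.
The net shift is to the left. S₂ is a reactant, so its amount increases.

increases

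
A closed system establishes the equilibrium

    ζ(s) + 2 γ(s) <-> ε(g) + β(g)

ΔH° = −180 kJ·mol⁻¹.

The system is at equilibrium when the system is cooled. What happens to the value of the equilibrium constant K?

K depends on temperature via the van 't Hoff relation. The forward reaction is exothermic, so lowering T increases K.

increases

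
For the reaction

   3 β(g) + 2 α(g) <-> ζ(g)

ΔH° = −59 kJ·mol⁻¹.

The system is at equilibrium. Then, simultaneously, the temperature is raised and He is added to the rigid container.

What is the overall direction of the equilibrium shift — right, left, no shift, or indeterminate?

The forward reaction is exothermic. Raising T favours the endothermic direction — shift to the left.
At constant volume, adding an inert gas leaves every reacting species' partial pressure unchanged, so Q is unchanged — no shift from this change.
Only the nonzero effect(s) matter; the net shift is to the left.

left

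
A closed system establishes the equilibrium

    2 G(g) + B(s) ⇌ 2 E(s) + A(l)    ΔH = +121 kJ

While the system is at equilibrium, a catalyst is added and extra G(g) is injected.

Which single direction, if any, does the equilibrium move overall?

A catalyst speeds both forward and reverse rates equally; it changes neither Q nor K — no shift from this change.
Adding G (g), a reactant, drives the reaction to the right.
Only the nonzero effect(s) matter; the net shift is to the right.

right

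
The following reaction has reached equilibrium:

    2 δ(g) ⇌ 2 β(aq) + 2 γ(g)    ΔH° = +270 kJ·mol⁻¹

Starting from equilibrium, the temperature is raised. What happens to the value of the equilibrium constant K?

K depends on temperature via the van 't Hoff relation. The forward reaction is endothermic, so raising T increases K.

increases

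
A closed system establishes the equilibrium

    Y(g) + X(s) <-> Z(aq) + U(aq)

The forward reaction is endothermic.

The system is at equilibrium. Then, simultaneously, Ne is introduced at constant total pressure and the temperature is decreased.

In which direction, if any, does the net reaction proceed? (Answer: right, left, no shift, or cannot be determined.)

Adding inert gas at constant total pressure expands the volume and lowers every reacting partial pressure. With Δn_gas = 0 − 1 = -1, Q moves away from K toward the side with fewer gas moles, so the system shifts toward the side with more gas moles — to the left.
The forward reaction is endothermic. Lowering T favours the exothermic direction — shift to the left.
All effects act in the same direction — net shift to the left.

left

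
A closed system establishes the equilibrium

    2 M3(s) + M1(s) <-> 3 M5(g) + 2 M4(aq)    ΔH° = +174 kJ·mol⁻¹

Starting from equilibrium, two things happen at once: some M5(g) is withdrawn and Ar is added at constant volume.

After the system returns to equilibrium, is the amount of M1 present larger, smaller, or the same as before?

decreases

Removing M5 (g), a product, drives the reaction to the right.
At constant volume, adding an inert gas leaves every reacting species' partial pressure unchanged, so Q is unchanged — no shift from this change.
The net shift is to the right. M1 is a reactant, so its amount decreases.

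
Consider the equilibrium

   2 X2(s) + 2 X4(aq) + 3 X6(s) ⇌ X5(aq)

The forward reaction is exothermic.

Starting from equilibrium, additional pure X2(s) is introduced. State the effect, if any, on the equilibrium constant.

unchanged

The equilibrium constant depends only on temperature. This perturbation changes neither the position of equilibrium nor K.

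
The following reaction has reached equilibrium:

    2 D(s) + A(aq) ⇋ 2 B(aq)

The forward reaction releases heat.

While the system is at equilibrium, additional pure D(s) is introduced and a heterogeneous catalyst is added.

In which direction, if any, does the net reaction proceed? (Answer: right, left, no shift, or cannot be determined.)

D is a pure solid; its activity is 1 regardless of amount, so Q is unaffected — no shift from this change.
A catalyst speeds both forward and reverse rates equally; it changes neither Q nor K — no shift from this change.
None of the changes alters Q relative to K, so there is no net shift.

no shift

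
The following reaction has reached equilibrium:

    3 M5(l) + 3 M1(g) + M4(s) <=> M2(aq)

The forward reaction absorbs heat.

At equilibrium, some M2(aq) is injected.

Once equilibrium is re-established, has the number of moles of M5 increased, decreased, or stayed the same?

Adding M2 (aq), a product, drives the reaction to the left.
The net shift is to the left. M5 is a reactant, so its amount increases.

increases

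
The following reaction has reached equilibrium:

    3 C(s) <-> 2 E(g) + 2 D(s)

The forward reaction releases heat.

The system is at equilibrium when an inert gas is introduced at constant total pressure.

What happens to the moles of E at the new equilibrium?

Adding inert gas at constant total pressure expands the volume and lowers every reacting partial pressure. With Δn_gas = 2 − 0 = +2, Q moves away from K toward the side with fewer gas moles, so the system shifts toward the side with more gas moles — to the right.
The net shift is to the right. E is a product, so its amount increases.

increases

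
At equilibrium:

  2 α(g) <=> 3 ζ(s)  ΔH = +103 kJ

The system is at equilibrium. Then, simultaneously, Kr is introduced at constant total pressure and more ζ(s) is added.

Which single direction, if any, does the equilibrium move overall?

Adding inert gas at constant total pressure expands the volume and lowers every reacting partial pressure. With Δn_gas = 0 − 2 = -2, Q moves away from K toward the side with fewer gas moles, so the system shifts toward the side with more gas moles — to the left.
ζ is a pure solid; its activity is 1 regardless of amount, so Q is unaffected — no shift from this change.
Only the nonzero effect(s) matter; the net shift is to the left.

left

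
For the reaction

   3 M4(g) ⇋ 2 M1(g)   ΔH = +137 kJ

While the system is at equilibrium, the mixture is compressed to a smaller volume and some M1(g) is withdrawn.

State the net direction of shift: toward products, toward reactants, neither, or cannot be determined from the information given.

Gas moles: reactants 3, products 2 (Δn_gas = -1). Compression shifts the system toward the side with fewer moles of gas — to the right.
Removing M1 (g), a product, drives the reaction to the right.
All effects act in the same direction — net shift to the right.

right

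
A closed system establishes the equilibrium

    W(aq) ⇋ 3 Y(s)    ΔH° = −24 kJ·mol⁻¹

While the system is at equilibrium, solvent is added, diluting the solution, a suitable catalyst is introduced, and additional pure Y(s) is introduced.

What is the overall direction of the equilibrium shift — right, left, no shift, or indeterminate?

Dilution lowers every aqueous concentration by the same factor. Δn_aq = 0 − 1 = -1, so the system shifts toward the side with more dissolved moles — to the left.
A catalyst speeds both forward and reverse rates equally; it changes neither Q nor K — no shift from this change.
Y is a pure solid; its activity is 1 regardless of amount, so Q is unaffected — no shift from this change.
Only the nonzero effect(s) matter; the net shift is to the left.

left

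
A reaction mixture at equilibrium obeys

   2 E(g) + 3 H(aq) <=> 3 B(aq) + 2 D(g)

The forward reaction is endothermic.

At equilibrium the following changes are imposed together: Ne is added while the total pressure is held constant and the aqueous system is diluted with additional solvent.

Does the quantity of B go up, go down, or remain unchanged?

unchanged

Adding inert gas at constant total pressure expands the volume, scaling every reacting partial pressure by the same factor. Δn_gas = 2 − 2 = 0, so Q is unchanged — no shift.
Dilution scales every aqueous concentration by the same factor. Δn_aq = 3 − 3 = 0, so Q is unchanged — no shift.
No net shift occurs, so the amount of B is unchanged.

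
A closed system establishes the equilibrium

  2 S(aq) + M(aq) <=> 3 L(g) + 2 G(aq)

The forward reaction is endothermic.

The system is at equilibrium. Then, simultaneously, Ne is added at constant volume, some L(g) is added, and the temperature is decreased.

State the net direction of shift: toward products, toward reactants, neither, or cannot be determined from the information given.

At constant volume, adding an inert gas leaves every reacting species' partial pressure unchanged, so Q is unchanged — no shift from this change.
Adding L (g), a product, drives the reaction to the left.
The forward reaction is endothermic. Lowering T favours the exothermic direction — shift to the left.
Only the nonzero effect(s) matter; the net shift is to the left.

left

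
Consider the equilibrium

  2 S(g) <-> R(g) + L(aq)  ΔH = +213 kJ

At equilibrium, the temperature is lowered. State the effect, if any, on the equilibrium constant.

decreases

K depends on temperature via the van 't Hoff relation. The forward reaction is endothermic, so lowering T decreases K.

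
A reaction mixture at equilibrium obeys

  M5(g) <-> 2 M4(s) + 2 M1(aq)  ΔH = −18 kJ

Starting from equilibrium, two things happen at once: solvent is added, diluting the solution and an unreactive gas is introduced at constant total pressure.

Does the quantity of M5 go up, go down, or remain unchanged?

Dilution lowers every aqueous concentration by the same factor. Δn_aq = 2 − 0 = +2, so the system shifts toward the side with more dissolved moles — to the right.
Adding inert gas at constant total pressure expands the volume and lowers every reacting partial pressure. With Δn_gas = 0 − 1 = -1, Q moves away from K toward the side with fewer gas moles, so the system shifts toward the side with more gas moles — to the left.
The two effects oppose each other, so the net shift — and hence the change in M5 — cannot be determined from the given information.

cannot be determined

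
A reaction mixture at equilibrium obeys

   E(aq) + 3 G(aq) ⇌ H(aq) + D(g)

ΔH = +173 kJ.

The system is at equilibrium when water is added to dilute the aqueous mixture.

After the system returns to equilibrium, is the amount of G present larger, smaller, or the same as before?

increases

Dilution lowers every aqueous concentration by the same factor. Δn_aq = 1 − 4 = -3, so the system shifts toward the side with more dissolved moles — to the left.
The net shift is to the left. G is a reactant, so its amount increases.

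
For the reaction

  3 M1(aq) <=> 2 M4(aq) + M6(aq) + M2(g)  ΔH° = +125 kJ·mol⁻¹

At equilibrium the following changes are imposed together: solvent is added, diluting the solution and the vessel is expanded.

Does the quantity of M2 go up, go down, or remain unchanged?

increases

Dilution scales every aqueous concentration by the same factor. Δn_aq = 3 − 3 = 0, so Q is unchanged — no shift.
Gas moles: reactants 0, products 1 (Δn_gas = +1). Expansion shifts the system toward the side with more moles of gas — to the right.
The net shift is to the right. M2 is a product, so its amount increases.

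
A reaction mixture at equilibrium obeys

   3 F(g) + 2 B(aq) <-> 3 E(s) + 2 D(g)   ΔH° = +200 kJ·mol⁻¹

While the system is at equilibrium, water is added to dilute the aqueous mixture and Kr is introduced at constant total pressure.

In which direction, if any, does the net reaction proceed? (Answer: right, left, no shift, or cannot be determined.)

Dilution lowers every aqueous concentration by the same factor. Δn_aq = 0 − 2 = -2, so the system shifts toward the side with more dissolved moles — to the left.
Adding inert gas at constant total pressure expands the volume and lowers every reacting partial pressure. With Δn_gas = 2 − 3 = -1, Q moves away from K toward the side with fewer gas moles, so the system shifts toward the side with more gas moles — to the left.
All effects act in the same direction — net shift to the left.

left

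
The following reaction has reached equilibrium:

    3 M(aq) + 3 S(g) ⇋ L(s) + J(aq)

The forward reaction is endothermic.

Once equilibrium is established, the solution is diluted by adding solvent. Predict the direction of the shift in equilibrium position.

Dilution lowers every aqueous concentration by the same factor. Δn_aq = 1 − 3 = -2, so the system shifts toward the side with more dissolved moles — to the left.

left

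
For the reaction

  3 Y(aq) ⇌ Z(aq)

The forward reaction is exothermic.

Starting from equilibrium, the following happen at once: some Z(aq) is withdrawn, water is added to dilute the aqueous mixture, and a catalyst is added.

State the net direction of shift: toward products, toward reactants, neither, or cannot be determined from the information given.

cannot be determined

Removing Z (aq), a product, drives the reaction to the right.
Dilution lowers every aqueous concentration by the same factor. Δn_aq = 1 − 3 = -2, so the system shifts toward the side with more dissolved moles — to the left.
A catalyst speeds both forward and reverse rates equally; it changes neither Q nor K — no shift from this change.
The individual effects push in opposite directions; without quantitative information the net direction cannot be determined.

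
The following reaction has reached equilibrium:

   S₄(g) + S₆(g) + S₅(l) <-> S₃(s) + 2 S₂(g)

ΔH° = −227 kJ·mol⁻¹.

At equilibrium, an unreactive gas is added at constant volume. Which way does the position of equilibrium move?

At constant volume, adding an inert gas leaves every reacting species' partial pressure unchanged, so Q is unchanged — no shift from this change.

no shift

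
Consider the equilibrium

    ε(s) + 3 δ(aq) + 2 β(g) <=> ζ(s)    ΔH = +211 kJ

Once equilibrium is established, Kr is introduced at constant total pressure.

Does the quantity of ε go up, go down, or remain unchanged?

Adding inert gas at constant total pressure expands the volume and lowers every reacting partial pressure. With Δn_gas = 0 − 2 = -2, Q moves away from K toward the side with fewer gas moles, so the system shifts toward the side with more gas moles — to the left.
The net shift is to the left. ε is a reactant, so its amount increases.

increases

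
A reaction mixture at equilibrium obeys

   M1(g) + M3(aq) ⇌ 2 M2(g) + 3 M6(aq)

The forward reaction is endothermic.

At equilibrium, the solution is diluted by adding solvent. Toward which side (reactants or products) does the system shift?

Dilution lowers every aqueous concentration by the same factor. Δn_aq = 3 − 1 = +2, so the system shifts toward the side with more dissolved moles — to the right.

right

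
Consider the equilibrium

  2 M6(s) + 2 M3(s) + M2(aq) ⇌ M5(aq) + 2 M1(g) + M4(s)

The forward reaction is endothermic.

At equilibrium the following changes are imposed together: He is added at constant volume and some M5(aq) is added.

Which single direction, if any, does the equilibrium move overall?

left

At constant volume, adding an inert gas leaves every reacting species' partial pressure unchanged, so Q is unchanged — no shift from this change.
Adding M5 (aq), a product, drives the reaction to the left.
Only the nonzero effect(s) matter; the net shift is to the left.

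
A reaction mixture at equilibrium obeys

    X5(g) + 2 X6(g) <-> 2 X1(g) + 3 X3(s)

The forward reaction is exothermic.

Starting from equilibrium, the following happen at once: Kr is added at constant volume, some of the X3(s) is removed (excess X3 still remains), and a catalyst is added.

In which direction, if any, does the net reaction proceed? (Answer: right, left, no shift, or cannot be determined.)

no shift

At constant volume, adding an inert gas leaves every reacting species' partial pressure unchanged, so Q is unchanged — no shift from this change.
X3 is a pure solid; its activity is 1 regardless of amount, so Q is unaffected — no shift from this change.
A catalyst speeds both forward and reverse rates equally; it changes neither Q nor K — no shift from this change.
None of the changes alters Q relative to K, so there is no net shift.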